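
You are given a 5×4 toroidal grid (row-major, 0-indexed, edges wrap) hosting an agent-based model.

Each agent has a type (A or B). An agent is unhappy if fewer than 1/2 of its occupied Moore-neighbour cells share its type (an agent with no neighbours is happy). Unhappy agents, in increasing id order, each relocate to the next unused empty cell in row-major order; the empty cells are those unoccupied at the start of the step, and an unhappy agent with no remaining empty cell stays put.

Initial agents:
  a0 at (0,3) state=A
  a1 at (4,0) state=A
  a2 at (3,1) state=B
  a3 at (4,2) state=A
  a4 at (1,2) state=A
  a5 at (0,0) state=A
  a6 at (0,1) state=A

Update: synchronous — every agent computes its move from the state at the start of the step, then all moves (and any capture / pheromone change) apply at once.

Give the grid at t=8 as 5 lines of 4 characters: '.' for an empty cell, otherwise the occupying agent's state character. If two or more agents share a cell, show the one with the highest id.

t=1: a0@(0,3):A a1@(4,0):A a2@(0,2):B a3@(4,2):A a4@(1,2):A a5@(0,0):A a6@(0,1):A
t=2: a0@(0,3):A a1@(4,0):A a2@(1,0):B a3@(4,2):A a4@(1,2):A a5@(0,0):A a6@(0,1):A
t=3: a0@(0,3):A a1@(4,0):A a2@(0,2):B a3@(4,2):A a4@(1,2):A a5@(0,0):A a6@(0,1):A
t=4: a0@(0,3):A a1@(4,0):A a2@(1,0):B a3@(4,2):A a4@(1,2):A a5@(0,0):A a6@(0,1):A
t=5: a0@(0,3):A a1@(4,0):A a2@(0,2):B a3@(4,2):A a4@(1,2):A a5@(0,0):A a6@(0,1):A
t=6: a0@(0,3):A a1@(4,0):A a2@(1,0):B a3@(4,2):A a4@(1,2):A a5@(0,0):A a6@(0,1):A
t=7: a0@(0,3):A a1@(4,0):A a2@(0,2):B a3@(4,2):A a4@(1,2):A a5@(0,0):A a6@(0,1):A
t=8: a0@(0,3):A a1@(4,0):A a2@(1,0):B a3@(4,2):A a4@(1,2):A a5@(0,0):A a6@(0,1):A

AA.A
B.A.
....
....
A.A.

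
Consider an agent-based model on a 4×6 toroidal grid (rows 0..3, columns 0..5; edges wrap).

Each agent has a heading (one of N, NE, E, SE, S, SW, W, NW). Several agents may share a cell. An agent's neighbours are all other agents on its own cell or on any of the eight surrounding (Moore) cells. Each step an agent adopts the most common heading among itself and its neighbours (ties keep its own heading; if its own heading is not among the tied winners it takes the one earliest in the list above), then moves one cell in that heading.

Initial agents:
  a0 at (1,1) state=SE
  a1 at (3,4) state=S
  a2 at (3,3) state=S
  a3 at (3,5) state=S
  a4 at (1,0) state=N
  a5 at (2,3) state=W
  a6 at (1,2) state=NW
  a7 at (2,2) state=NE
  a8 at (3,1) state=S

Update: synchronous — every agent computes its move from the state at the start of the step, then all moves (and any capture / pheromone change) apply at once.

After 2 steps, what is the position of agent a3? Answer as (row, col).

(1, 5)

t=1: a0@(2,2):SE a1@(0,4):S a2@(0,3):S a3@(0,5):S a4@(0,0):N a5@(3,3):S a6@(0,1):NW a7@(3,2):S a8@(0,1):S
t=2: a0@(3,2):S a1@(1,4):S a2@(1,3):S a3@(1,5):S a4@(1,0):S a5@(0,3):S a6@(1,1):S a7@(0,2):S a8@(1,1):S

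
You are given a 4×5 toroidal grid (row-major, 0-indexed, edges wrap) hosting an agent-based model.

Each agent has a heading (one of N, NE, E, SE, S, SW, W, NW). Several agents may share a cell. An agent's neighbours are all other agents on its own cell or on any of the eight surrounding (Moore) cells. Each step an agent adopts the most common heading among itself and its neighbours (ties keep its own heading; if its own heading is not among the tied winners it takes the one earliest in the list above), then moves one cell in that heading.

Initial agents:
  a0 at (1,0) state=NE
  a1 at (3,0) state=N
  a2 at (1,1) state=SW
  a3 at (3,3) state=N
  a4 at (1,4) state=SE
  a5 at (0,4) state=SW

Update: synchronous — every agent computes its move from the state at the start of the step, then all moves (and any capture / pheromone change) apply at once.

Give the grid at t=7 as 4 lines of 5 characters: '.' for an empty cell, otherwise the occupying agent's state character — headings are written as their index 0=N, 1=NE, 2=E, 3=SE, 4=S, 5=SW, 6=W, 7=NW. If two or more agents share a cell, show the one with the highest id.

t=1: a0@(2,4):SW a1@(2,0):N a2@(2,0):SW a3@(2,3):N a4@(2,0):SE a5@(3,4):N
t=2: a0@(1,4):N a1@(1,0):N a2@(3,4):SW a3@(1,3):N a4@(1,0):N a5@(2,4):N
t=3: a0@(0,4):N a1@(0,0):N a2@(0,3):SW a3@(0,3):N a4@(0,0):N a5@(1,4):N
t=4: a0@(3,4):N a1@(3,0):N a2@(3,3):N a3@(3,3):N a4@(3,0):N a5@(0,4):N
t=5: a0@(2,4):N a1@(2,0):N a2@(2,3):N a3@(2,3):N a4@(2,0):N a5@(3,4):N
t=6: a0@(1,4):N a1@(1,0):N a2@(1,3):N a3@(1,3):N a4@(1,0):N a5@(2,4):N
t=7: a0@(0,4):N a1@(0,0):N a2@(0,3):N a3@(0,3):N a4@(0,0):N a5@(1,4):N

0..00
....0
.....
.....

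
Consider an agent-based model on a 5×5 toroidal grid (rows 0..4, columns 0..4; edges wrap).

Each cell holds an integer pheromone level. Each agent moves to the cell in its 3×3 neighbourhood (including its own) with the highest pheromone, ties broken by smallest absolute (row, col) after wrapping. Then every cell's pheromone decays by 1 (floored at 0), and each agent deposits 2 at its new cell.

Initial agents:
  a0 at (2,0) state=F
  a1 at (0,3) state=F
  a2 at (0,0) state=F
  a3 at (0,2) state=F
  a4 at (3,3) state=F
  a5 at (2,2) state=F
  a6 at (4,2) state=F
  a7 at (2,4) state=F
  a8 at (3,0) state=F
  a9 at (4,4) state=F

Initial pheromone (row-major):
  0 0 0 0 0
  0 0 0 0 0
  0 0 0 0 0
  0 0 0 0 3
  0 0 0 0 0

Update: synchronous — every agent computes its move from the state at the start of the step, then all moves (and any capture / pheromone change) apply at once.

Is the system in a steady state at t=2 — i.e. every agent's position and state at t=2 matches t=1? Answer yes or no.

no

t=1: a0@(3,4) a1@(0,2) a2@(0,0) a3@(0,1) a4@(3,4) a5@(1,1) a6@(0,1) a7@(3,4) a8@(3,4) a9@(3,4) | pheromone: 2 4 2 0 0 / 0 2 0 0 0 / 0 0 0 0 0 / 0 0 0 0 12 / 0 0 0 0 0
t=2: a0@(3,4) a1@(0,1) a2@(0,1) a3@(0,1) a4@(3,4) a5@(0,1) a6@(0,1) a7@(3,4) a8@(3,4) a9@(3,4) | pheromone: 1 13 1 0 0 / 0 1 0 0 0 / 0 0 0 0 0 / 0 0 0 0 21 / 0 0 0 0 0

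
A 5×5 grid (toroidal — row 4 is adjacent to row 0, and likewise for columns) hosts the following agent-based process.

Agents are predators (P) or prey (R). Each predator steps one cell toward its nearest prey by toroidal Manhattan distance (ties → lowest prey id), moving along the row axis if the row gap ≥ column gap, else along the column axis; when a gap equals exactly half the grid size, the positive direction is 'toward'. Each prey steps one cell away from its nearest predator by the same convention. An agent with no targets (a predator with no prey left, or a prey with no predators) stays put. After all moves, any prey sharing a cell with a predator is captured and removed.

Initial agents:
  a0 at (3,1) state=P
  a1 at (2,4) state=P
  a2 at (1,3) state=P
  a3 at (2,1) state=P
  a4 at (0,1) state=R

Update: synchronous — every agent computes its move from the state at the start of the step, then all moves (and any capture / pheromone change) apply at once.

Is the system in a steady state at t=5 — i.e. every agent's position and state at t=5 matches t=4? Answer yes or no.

t=1: a0@(4,1):P a1@(1,4):P a2@(1,2):P a3@(1,1):P
t=2: (unchanged — steady state)

yes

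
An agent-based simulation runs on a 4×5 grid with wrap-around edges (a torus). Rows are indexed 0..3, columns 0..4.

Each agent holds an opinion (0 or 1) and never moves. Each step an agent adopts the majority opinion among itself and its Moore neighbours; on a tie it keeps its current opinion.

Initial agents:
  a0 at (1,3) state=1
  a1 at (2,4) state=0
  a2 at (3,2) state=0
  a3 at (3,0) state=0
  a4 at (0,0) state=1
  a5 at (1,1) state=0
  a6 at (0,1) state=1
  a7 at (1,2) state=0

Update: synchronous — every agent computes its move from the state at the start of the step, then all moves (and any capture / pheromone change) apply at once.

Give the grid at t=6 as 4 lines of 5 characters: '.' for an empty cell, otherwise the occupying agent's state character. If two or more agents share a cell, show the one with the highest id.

00...
.000.
....0
0.0..

t=1: a0@(1,3):0 a1@(2,4):0 a2@(3,2):0 a3@(3,0):0 a4@(0,0):1 a5@(1,1):0 a6@(0,1):0 a7@(1,2):0
t=2: a0@(1,3):0 a1@(2,4):0 a2@(3,2):0 a3@(3,0):0 a4@(0,0):0 a5@(1,1):0 a6@(0,1):0 a7@(1,2):0
t=3: (unchanged — steady state)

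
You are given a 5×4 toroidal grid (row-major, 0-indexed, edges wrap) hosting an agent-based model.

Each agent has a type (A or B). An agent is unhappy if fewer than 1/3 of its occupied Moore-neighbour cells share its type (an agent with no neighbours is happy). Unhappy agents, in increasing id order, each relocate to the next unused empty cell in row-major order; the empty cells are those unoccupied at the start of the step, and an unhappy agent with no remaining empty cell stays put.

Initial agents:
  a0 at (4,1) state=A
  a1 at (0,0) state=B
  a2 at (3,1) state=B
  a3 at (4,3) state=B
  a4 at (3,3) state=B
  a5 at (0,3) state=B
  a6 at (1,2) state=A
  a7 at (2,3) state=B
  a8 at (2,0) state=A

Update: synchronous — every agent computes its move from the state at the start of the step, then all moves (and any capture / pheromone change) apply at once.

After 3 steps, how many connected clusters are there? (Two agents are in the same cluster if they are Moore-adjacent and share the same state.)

2

t=1: a0@(0,1):A a1@(0,0):B a2@(0,2):B a3@(4,3):B a4@(3,3):B a5@(0,3):B a6@(1,0):A a7@(2,3):B a8@(1,1):A
t=2: (unchanged — steady state)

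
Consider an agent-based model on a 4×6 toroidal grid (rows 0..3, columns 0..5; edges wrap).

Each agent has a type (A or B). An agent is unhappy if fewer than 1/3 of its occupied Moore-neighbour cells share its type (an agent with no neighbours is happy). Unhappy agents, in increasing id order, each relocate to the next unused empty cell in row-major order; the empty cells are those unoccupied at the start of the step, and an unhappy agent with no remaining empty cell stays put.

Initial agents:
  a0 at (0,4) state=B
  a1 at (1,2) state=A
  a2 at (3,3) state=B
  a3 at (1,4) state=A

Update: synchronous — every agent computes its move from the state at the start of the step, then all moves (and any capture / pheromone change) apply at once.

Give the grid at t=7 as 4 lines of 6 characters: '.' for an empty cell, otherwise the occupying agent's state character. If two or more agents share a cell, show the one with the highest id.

t=1: a0@(0,4):B a1@(1,2):A a2@(3,3):B a3@(0,0):A
t=2: (unchanged — steady state)

A...B.
..A...
......
...B..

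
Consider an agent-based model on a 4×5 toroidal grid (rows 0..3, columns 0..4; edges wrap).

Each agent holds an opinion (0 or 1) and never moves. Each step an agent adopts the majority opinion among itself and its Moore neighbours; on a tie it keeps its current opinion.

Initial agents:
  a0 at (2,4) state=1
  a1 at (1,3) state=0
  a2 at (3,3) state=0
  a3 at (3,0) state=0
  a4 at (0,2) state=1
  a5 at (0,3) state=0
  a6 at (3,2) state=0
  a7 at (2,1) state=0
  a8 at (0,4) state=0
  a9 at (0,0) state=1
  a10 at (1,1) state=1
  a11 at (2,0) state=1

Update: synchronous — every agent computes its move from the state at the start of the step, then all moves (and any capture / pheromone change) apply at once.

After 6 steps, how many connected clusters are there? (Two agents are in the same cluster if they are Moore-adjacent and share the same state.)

1

t=1: a0@(2,4):0 a1@(1,3):0 a2@(3,3):0 a3@(3,0):0 a4@(0,2):0 a5@(0,3):0 a6@(3,2):0 a7@(2,1):0 a8@(0,4):0 a9@(0,0):1 a10@(1,1):1 a11@(2,0):1
t=2: a0@(2,4):0 a1@(1,3):0 a2@(3,3):0 a3@(3,0):0 a4@(0,2):0 a5@(0,3):0 a6@(3,2):0 a7@(2,1):0 a8@(0,4):0 a9@(0,0):1 a10@(1,1):1 a11@(2,0):0
t=3: a0@(2,4):0 a1@(1,3):0 a2@(3,3):0 a3@(3,0):0 a4@(0,2):0 a5@(0,3):0 a6@(3,2):0 a7@(2,1):0 a8@(0,4):0 a9@(0,0):1 a10@(1,1):0 a11@(2,0):0
t=4: a0@(2,4):0 a1@(1,3):0 a2@(3,3):0 a3@(3,0):0 a4@(0,2):0 a5@(0,3):0 a6@(3,2):0 a7@(2,1):0 a8@(0,4):0 a9@(0,0):0 a10@(1,1):0 a11@(2,0):0
t=5: (unchanged — steady state)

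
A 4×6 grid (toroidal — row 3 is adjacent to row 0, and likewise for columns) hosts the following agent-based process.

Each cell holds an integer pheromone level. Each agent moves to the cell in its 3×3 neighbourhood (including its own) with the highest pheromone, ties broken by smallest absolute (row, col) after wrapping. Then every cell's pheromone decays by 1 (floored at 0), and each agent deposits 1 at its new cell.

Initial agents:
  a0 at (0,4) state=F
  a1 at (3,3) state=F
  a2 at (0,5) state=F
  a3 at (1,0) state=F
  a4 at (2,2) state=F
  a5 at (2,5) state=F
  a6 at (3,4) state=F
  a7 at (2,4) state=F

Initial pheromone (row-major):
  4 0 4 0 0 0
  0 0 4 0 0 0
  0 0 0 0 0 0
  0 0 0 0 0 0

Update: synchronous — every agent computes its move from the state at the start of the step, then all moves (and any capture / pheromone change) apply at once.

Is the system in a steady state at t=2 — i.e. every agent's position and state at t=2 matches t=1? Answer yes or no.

t=1: a0@(0,3) a1@(0,2) a2@(0,0) a3@(0,0) a4@(1,2) a5@(1,0) a6@(0,3) a7@(1,3) | pheromone: 5 0 4 2 0 0 / 1 0 4 1 0 0 / 0 0 0 0 0 0 / 0 0 0 0 0 0
t=2: a0@(0,2) a1@(0,2) a2@(0,0) a3@(0,0) a4@(0,2) a5@(0,0) a6@(0,2) a7@(0,2) | pheromone: 7 0 8 1 0 0 / 0 0 3 0 0 0 / 0 0 0 0 0 0 / 0 0 0 0 0 0

no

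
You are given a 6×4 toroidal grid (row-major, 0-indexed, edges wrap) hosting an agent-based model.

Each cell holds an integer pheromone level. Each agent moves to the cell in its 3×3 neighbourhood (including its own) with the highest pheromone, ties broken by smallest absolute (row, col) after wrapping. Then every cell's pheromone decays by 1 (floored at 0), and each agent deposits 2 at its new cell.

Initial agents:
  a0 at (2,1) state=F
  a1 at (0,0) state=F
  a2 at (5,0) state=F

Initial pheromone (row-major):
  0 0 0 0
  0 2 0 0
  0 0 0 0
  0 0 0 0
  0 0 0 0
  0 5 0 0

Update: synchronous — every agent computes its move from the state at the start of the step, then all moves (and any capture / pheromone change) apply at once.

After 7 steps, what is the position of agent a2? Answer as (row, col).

t=1: a0@(1,1) a1@(5,1) a2@(5,1) | pheromone: 0 0 0 0 / 0 3 0 0 / 0 0 0 0 / 0 0 0 0 / 0 0 0 0 / 0 8 0 0
t=2: a0@(1,1) a1@(5,1) a2@(5,1) | pheromone: 0 0 0 0 / 0 4 0 0 / 0 0 0 0 / 0 0 0 0 / 0 0 0 0 / 0 11 0 0
t=3: a0@(1,1) a1@(5,1) a2@(5,1) | pheromone: 0 0 0 0 / 0 5 0 0 / 0 0 0 0 / 0 0 0 0 / 0 0 0 0 / 0 14 0 0
t=4: a0@(1,1) a1@(5,1) a2@(5,1) | pheromone: 0 0 0 0 / 0 6 0 0 / 0 0 0 0 / 0 0 0 0 / 0 0 0 0 / 0 17 0 0
t=5: a0@(1,1) a1@(5,1) a2@(5,1) | pheromone: 0 0 0 0 / 0 7 0 0 / 0 0 0 0 / 0 0 0 0 / 0 0 0 0 / 0 20 0 0
t=6: a0@(1,1) a1@(5,1) a2@(5,1) | pheromone: 0 0 0 0 / 0 8 0 0 / 0 0 0 0 / 0 0 0 0 / 0 0 0 0 / 0 23 0 0
t=7: a0@(1,1) a1@(5,1) a2@(5,1) | pheromone: 0 0 0 0 / 0 9 0 0 / 0 0 0 0 / 0 0 0 0 / 0 0 0 0 / 0 26 0 0

(5, 1)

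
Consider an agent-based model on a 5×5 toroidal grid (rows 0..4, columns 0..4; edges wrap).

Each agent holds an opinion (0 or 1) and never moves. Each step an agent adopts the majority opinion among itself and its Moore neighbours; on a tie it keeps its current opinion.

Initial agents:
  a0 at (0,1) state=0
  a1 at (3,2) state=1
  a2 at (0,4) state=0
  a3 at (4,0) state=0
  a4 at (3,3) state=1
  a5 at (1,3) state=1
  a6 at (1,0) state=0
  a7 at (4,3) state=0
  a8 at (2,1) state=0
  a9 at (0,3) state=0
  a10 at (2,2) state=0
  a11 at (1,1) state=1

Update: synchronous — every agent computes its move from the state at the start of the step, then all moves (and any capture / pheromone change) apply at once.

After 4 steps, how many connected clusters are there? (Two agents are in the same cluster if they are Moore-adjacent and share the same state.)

1

t=1: a0@(0,1):0 a1@(3,2):0 a2@(0,4):0 a3@(4,0):0 a4@(3,3):1 a5@(1,3):0 a6@(1,0):0 a7@(4,3):0 a8@(2,1):0 a9@(0,3):0 a10@(2,2):1 a11@(1,1):0
t=2: a0@(0,1):0 a1@(3,2):0 a2@(0,4):0 a3@(4,0):0 a4@(3,3):1 a5@(1,3):0 a6@(1,0):0 a7@(4,3):0 a8@(2,1):0 a9@(0,3):0 a10@(2,2):0 a11@(1,1):0
t=3: a0@(0,1):0 a1@(3,2):0 a2@(0,4):0 a3@(4,0):0 a4@(3,3):0 a5@(1,3):0 a6@(1,0):0 a7@(4,3):0 a8@(2,1):0 a9@(0,3):0 a10@(2,2):0 a11@(1,1):0
t=4: (unchanged — steady state)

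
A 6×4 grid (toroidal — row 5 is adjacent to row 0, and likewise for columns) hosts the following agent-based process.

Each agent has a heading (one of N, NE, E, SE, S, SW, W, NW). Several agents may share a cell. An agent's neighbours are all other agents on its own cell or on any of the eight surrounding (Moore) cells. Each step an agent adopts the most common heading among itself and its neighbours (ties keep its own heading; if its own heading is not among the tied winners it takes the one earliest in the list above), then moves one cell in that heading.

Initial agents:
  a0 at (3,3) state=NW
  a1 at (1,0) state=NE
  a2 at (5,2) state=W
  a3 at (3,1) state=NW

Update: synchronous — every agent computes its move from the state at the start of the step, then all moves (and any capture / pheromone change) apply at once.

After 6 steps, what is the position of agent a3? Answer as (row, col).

t=1: a0@(2,2):NW a1@(0,1):NE a2@(5,1):W a3@(2,0):NW
t=2: a0@(1,1):NW a1@(5,2):NE a2@(5,0):W a3@(1,3):NW
t=3: a0@(0,0):NW a1@(4,3):NE a2@(5,3):W a3@(0,2):NW
t=4: a0@(5,3):NW a1@(3,0):NE a2@(4,2):NW a3@(5,1):NW
t=5: a0@(4,2):NW a1@(2,1):NE a2@(3,1):NW a3@(4,0):NW
t=6: a0@(3,1):NW a1@(1,2):NE a2@(2,0):NW a3@(3,3):NW

(3, 3)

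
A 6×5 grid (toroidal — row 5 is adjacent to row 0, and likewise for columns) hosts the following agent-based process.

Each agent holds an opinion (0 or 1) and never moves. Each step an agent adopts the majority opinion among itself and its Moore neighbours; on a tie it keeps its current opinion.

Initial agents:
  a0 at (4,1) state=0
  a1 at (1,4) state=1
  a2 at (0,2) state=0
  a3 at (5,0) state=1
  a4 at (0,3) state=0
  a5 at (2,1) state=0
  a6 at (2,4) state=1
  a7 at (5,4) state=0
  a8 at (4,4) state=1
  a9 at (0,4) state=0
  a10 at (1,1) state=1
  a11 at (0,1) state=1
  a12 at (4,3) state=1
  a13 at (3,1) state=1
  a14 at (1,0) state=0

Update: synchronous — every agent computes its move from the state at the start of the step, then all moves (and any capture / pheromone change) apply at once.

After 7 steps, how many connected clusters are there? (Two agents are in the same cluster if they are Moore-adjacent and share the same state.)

2

t=1: a0@(4,1):1 a1@(1,4):0 a2@(0,2):0 a3@(5,0):1 a4@(0,3):0 a5@(2,1):0 a6@(2,4):1 a7@(5,4):0 a8@(4,4):1 a9@(0,4):0 a10@(1,1):0 a11@(0,1):1 a12@(4,3):1 a13@(3,1):0 a14@(1,0):1
t=2: a0@(4,1):1 a1@(1,4):0 a2@(0,2):0 a3@(5,0):1 a4@(0,3):0 a5@(2,1):0 a6@(2,4):1 a7@(5,4):0 a8@(4,4):1 a9@(0,4):0 a10@(1,1):0 a11@(0,1):1 a12@(4,3):1 a13@(3,1):0 a14@(1,0):0
t=3: a0@(4,1):1 a1@(1,4):0 a2@(0,2):0 a3@(5,0):1 a4@(0,3):0 a5@(2,1):0 a6@(2,4):0 a7@(5,4):0 a8@(4,4):1 a9@(0,4):0 a10@(1,1):0 a11@(0,1):0 a12@(4,3):1 a13@(3,1):0 a14@(1,0):0
t=4: (unchanged — steady state)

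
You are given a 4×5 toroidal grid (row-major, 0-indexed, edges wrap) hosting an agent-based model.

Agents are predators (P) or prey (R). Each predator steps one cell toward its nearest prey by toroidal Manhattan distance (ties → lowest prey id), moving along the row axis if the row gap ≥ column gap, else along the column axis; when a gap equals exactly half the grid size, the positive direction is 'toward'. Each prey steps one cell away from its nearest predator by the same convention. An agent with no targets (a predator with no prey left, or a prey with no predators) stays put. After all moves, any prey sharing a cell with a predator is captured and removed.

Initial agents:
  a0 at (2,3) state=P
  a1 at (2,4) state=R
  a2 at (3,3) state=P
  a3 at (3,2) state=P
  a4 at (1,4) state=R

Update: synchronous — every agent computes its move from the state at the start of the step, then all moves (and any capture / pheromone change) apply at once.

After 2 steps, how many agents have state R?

2

t=1: a0@(2,4):P a1@(2,0):R a2@(2,3):P a3@(3,3):P a4@(0,4):R
t=2: a0@(2,0):P a1@(2,1):R a2@(2,4):P a3@(0,3):P a4@(3,4):R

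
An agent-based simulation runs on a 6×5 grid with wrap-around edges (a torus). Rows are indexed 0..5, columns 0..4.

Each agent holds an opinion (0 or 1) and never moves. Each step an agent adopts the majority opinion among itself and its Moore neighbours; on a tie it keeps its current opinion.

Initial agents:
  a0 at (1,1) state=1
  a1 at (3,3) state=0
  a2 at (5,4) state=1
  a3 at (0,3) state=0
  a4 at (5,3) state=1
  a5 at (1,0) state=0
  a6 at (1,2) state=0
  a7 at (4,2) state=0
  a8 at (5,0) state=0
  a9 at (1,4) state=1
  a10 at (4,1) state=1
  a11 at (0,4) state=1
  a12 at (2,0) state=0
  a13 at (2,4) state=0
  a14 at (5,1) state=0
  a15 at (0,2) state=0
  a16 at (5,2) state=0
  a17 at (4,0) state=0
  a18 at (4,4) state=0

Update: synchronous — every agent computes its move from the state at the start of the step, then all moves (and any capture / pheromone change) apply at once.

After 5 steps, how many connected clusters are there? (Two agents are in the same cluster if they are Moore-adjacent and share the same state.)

t=1: a0@(1,1):0 a1@(3,3):0 a2@(5,4):0 a3@(0,3):0 a4@(5,3):0 a5@(1,0):0 a6@(1,2):0 a7@(4,2):0 a8@(5,0):0 a9@(1,4):0 a10@(4,1):0 a11@(0,4):1 a12@(2,0):0 a13@(2,4):0 a14@(5,1):0 a15@(0,2):0 a16@(5,2):0 a17@(4,0):0 a18@(4,4):0
t=2: a0@(1,1):0 a1@(3,3):0 a2@(5,4):0 a3@(0,3):0 a4@(5,3):0 a5@(1,0):0 a6@(1,2):0 a7@(4,2):0 a8@(5,0):0 a9@(1,4):0 a10@(4,1):0 a11@(0,4):0 a12@(2,0):0 a13@(2,4):0 a14@(5,1):0 a15@(0,2):0 a16@(5,2):0 a17@(4,0):0 a18@(4,4):0
t=3: (unchanged — steady state)

1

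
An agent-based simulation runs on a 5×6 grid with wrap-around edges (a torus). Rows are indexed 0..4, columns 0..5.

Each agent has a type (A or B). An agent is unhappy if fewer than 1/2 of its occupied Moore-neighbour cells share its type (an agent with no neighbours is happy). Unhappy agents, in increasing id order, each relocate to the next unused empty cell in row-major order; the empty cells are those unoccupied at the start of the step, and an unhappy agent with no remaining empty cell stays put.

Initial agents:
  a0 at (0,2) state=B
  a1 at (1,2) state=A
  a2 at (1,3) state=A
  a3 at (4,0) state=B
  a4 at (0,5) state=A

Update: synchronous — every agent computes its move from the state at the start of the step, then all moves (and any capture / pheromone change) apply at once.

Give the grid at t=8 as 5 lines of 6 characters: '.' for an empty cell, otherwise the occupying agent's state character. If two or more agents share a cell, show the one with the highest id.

BB.A..
..AA..
......
......
......

t=1: a0@(0,0):B a1@(1,2):A a2@(1,3):A a3@(0,1):B a4@(0,3):A
t=2: (unchanged — steady state)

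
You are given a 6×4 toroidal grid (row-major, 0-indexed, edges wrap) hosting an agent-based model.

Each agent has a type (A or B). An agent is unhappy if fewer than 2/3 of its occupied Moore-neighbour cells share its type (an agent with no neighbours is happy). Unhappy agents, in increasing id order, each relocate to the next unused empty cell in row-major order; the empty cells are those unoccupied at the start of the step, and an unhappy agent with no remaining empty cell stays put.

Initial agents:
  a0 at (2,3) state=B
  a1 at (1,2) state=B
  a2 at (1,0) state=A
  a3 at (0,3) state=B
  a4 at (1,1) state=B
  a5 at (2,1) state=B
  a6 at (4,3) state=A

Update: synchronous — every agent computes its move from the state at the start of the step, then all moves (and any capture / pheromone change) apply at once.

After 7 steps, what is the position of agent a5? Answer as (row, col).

t=1: a0@(0,0):B a1@(1,2):B a2@(0,1):A a3@(0,2):B a4@(1,1):B a5@(2,1):B a6@(4,3):A
t=2: a0@(0,3):B a1@(1,2):B a2@(1,0):A a3@(0,2):B a4@(1,1):B a5@(2,1):B a6@(4,3):A
t=3: a0@(0,3):B a1@(1,2):B a2@(0,0):A a3@(0,2):B a4@(1,1):B a5@(2,1):B a6@(4,3):A
t=4: a0@(0,3):B a1@(1,2):B a2@(0,1):A a3@(0,2):B a4@(1,1):B a5@(2,1):B a6@(4,3):A
t=5: a0@(0,3):B a1@(1,2):B a2@(0,0):A a3@(0,2):B a4@(1,1):B a5@(2,1):B a6@(4,3):A
t=6: a0@(0,3):B a1@(1,2):B a2@(0,1):A a3@(0,2):B a4@(1,1):B a5@(2,1):B a6@(4,3):A
t=7: a0@(0,3):B a1@(1,2):B a2@(0,0):A a3@(0,2):B a4@(1,1):B a5@(2,1):B a6@(4,3):A

(2, 1)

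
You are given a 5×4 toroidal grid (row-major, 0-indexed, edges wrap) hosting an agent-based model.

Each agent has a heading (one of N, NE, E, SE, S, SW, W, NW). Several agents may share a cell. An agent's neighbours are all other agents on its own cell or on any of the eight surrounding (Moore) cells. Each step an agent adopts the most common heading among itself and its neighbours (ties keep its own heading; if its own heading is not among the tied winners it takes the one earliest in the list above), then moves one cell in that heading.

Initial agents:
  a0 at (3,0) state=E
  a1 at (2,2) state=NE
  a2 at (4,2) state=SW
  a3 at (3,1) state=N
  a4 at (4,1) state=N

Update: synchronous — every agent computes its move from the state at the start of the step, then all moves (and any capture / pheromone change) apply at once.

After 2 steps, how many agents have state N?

t=1: a0@(2,0):N a1@(1,3):NE a2@(3,2):N a3@(2,1):N a4@(3,1):N
t=2: a0@(1,0):N a1@(0,0):NE a2@(2,2):N a3@(1,1):N a4@(2,1):N

4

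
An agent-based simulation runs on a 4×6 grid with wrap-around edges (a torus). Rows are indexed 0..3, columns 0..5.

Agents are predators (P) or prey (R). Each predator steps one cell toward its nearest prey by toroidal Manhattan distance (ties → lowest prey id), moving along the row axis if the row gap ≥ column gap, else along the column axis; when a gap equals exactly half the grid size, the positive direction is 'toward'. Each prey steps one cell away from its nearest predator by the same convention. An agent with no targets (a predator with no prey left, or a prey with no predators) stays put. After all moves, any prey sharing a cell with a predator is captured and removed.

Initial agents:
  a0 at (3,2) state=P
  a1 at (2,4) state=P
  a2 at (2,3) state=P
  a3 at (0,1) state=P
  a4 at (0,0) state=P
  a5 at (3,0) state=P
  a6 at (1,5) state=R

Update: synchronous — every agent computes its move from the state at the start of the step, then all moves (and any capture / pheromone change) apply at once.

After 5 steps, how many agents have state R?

0

t=1: a0@(3,3):P a1@(1,4):P a2@(2,4):P a3@(0,0):P a4@(1,0):P a5@(0,0):P a6@(0,5):R
t=2: a0@(3,4):P a1@(0,4):P a2@(3,4):P a3@(0,5):P a4@(0,0):P a5@(0,5):P
t=3: (unchanged — steady state)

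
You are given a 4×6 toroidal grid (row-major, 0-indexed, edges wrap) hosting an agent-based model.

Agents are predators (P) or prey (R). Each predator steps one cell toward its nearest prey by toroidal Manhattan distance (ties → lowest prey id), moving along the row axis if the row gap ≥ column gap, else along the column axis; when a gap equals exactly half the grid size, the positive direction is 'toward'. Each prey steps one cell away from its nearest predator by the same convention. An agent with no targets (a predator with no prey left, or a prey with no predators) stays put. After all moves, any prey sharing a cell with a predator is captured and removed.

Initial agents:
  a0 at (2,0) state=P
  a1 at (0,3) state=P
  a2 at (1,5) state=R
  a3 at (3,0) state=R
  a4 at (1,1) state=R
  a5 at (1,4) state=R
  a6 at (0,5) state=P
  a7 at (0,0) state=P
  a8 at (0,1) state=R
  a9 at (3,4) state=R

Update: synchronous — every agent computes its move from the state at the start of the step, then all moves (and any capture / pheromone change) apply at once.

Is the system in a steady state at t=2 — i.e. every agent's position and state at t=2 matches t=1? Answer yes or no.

t=1: a0@(3,0):P a1@(1,3):P a2@(2,5):R a3@(0,0):R a4@(0,1):R a5@(2,4):R a6@(1,5):P a7@(3,0):P a8@(0,2):R a9@(2,4):R
t=2: a0@(0,0):P a1@(2,3):P a2@(3,5):R a3@(1,0):R a4@(1,1):R a5@(3,4):R a6@(2,5):P a7@(0,0):P a8@(3,2):R a9@(3,4):R

no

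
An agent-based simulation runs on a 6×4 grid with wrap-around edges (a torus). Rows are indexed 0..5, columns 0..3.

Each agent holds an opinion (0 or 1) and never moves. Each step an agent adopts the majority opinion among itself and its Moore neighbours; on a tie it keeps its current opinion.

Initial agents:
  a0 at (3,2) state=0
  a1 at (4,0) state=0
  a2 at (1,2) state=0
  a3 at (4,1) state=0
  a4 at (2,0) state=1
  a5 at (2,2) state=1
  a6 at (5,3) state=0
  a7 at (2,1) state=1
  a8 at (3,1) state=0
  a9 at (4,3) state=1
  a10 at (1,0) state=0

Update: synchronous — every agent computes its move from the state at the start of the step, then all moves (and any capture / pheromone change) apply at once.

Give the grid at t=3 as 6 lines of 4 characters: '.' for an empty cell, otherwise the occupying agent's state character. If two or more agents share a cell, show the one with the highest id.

....
1.0.
100.
.00.
00.0
...0

t=1: a0@(3,2):0 a1@(4,0):0 a2@(1,2):1 a3@(4,1):0 a4@(2,0):1 a5@(2,2):0 a6@(5,3):0 a7@(2,1):0 a8@(3,1):0 a9@(4,3):0 a10@(1,0):1
t=2: a0@(3,2):0 a1@(4,0):0 a2@(1,2):0 a3@(4,1):0 a4@(2,0):1 a5@(2,2):0 a6@(5,3):0 a7@(2,1):0 a8@(3,1):0 a9@(4,3):0 a10@(1,0):1
t=3: (unchanged — steady state)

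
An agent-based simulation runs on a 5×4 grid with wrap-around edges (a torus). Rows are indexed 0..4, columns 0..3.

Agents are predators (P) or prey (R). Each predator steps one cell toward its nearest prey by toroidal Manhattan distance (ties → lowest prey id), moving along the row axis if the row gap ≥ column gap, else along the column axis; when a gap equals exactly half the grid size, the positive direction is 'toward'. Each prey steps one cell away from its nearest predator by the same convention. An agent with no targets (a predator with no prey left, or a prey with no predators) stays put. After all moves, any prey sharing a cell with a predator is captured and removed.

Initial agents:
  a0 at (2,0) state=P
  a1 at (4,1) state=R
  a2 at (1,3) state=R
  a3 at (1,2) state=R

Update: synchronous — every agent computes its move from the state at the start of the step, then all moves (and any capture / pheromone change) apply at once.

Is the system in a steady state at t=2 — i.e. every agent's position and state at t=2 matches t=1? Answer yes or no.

t=1: a0@(1,0):P a1@(0,1):R a2@(0,3):R a3@(1,1):R
t=2: a0@(1,1):P a1@(4,1):R a2@(4,3):R a3@(1,2):R

no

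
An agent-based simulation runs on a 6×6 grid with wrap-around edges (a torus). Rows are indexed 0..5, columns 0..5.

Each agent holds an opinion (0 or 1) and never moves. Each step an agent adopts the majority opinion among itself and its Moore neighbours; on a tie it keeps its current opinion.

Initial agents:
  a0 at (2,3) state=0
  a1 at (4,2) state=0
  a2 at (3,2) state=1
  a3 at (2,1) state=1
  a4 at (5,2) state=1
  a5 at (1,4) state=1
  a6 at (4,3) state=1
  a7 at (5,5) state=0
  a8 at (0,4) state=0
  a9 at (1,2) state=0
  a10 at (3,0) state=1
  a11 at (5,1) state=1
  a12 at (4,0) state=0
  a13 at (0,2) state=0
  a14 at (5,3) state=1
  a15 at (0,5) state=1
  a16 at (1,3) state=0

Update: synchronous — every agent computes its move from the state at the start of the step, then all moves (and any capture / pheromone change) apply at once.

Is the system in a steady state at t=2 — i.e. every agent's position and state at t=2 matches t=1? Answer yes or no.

no

t=1: a0@(2,3):0 a1@(4,2):1 a2@(3,2):1 a3@(2,1):1 a4@(5,2):1 a5@(1,4):0 a6@(4,3):1 a7@(5,5):0 a8@(0,4):0 a9@(1,2):0 a10@(3,0):1 a11@(5,1):0 a12@(4,0):0 a13@(0,2):0 a14@(5,3):1 a15@(0,5):1 a16@(1,3):0
t=2: a0@(2,3):0 a1@(4,2):1 a2@(3,2):1 a3@(2,1):1 a4@(5,2):1 a5@(1,4):0 a6@(4,3):1 a7@(5,5):0 a8@(0,4):0 a9@(1,2):0 a10@(3,0):1 a11@(5,1):0 a12@(4,0):0 a13@(0,2):0 a14@(5,3):1 a15@(0,5):0 a16@(1,3):0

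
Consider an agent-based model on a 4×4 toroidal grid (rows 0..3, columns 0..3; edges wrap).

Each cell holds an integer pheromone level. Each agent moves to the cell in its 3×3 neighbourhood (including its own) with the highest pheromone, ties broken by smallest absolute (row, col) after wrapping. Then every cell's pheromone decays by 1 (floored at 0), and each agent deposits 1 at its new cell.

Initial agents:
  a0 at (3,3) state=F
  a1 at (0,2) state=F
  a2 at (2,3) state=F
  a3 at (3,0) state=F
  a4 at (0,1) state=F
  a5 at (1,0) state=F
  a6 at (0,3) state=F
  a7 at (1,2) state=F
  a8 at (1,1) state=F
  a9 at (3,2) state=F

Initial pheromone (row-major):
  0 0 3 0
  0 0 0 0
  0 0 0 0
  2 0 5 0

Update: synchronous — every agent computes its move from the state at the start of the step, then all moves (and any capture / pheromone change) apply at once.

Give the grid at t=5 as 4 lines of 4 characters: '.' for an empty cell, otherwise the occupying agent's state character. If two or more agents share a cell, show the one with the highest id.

....
....
....
F.F.

t=1: a0@(3,2) a1@(3,2) a2@(3,2) a3@(3,0) a4@(3,2) a5@(0,0) a6@(3,2) a7@(0,2) a8@(0,2) a9@(3,2) | pheromone: 1 0 4 0 / 0 0 0 0 / 0 0 0 0 / 2 0 10 0
t=2: a0@(3,2) a1@(3,2) a2@(3,2) a3@(3,0) a4@(3,2) a5@(3,0) a6@(3,2) a7@(3,2) a8@(3,2) a9@(3,2) | pheromone: 0 0 3 0 / 0 0 0 0 / 0 0 0 0 / 3 0 17 0
t=3: a0@(3,2) a1@(3,2) a2@(3,2) a3@(3,0) a4@(3,2) a5@(3,0) a6@(3,2) a7@(3,2) a8@(3,2) a9@(3,2) | pheromone: 0 0 2 0 / 0 0 0 0 / 0 0 0 0 / 4 0 24 0
t=4: a0@(3,2) a1@(3,2) a2@(3,2) a3@(3,0) a4@(3,2) a5@(3,0) a6@(3,2) a7@(3,2) a8@(3,2) a9@(3,2) | pheromone: 0 0 1 0 / 0 0 0 0 / 0 0 0 0 / 5 0 31 0
t=5: a0@(3,2) a1@(3,2) a2@(3,2) a3@(3,0) a4@(3,2) a5@(3,0) a6@(3,2) a7@(3,2) a8@(3,2) a9@(3,2) | pheromone: 0 0 0 0 / 0 0 0 0 / 0 0 0 0 / 6 0 38 0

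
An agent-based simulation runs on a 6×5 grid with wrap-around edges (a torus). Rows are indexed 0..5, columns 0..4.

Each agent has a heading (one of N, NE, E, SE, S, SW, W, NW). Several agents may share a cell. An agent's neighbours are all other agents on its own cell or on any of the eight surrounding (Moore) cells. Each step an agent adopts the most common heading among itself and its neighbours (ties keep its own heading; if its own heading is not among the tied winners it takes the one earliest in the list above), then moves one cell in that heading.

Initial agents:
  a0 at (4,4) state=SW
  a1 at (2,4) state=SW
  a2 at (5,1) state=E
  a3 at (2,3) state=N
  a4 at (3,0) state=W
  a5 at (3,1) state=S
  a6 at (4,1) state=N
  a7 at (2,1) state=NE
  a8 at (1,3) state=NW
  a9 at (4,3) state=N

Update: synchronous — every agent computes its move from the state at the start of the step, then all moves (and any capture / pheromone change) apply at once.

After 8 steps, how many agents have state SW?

t=1: a0@(5,3):SW a1@(3,3):SW a2@(5,2):E a3@(1,3):N a4@(4,4):SW a5@(4,1):S a6@(3,1):N a7@(1,2):NE a8@(0,2):NW a9@(3,3):N
t=2: a0@(0,2):SW a1@(4,2):SW a2@(5,3):E a3@(0,3):N a4@(5,3):SW a5@(5,1):S a6@(2,1):N a7@(0,3):NE a8@(5,1):NW a9@(4,2):SW
t=3: a0@(1,1):SW a1@(5,1):SW a2@(0,2):SW a3@(1,2):SW a4@(0,2):SW a5@(0,0):SW a6@(1,1):N a7@(1,2):SW a8@(0,0):SW a9@(5,1):SW
t=4: a0@(2,0):SW a1@(0,0):SW a2@(1,1):SW a3@(2,1):SW a4@(1,1):SW a5@(1,4):SW a6@(2,0):SW a7@(2,1):SW a8@(1,4):SW a9@(0,0):SW
t=5: a0@(3,4):SW a1@(1,4):SW a2@(2,0):SW a3@(3,0):SW a4@(2,0):SW a5@(2,3):SW a6@(3,4):SW a7@(3,0):SW a8@(2,3):SW a9@(1,4):SW
t=6: a0@(4,3):SW a1@(2,3):SW a2@(3,4):SW a3@(4,4):SW a4@(3,4):SW a5@(3,2):SW a6@(4,3):SW a7@(4,4):SW a8@(3,2):SW a9@(2,3):SW
t=7: a0@(5,2):SW a1@(3,2):SW a2@(4,3):SW a3@(5,3):SW a4@(4,3):SW a5@(4,1):SW a6@(5,2):SW a7@(5,3):SW a8@(4,1):SW a9@(3,2):SW
t=8: a0@(0,1):SW a1@(4,1):SW a2@(5,2):SW a3@(0,2):SW a4@(5,2):SW a5@(5,0):SW a6@(0,1):SW a7@(0,2):SW a8@(5,0):SW a9@(4,1):SW

10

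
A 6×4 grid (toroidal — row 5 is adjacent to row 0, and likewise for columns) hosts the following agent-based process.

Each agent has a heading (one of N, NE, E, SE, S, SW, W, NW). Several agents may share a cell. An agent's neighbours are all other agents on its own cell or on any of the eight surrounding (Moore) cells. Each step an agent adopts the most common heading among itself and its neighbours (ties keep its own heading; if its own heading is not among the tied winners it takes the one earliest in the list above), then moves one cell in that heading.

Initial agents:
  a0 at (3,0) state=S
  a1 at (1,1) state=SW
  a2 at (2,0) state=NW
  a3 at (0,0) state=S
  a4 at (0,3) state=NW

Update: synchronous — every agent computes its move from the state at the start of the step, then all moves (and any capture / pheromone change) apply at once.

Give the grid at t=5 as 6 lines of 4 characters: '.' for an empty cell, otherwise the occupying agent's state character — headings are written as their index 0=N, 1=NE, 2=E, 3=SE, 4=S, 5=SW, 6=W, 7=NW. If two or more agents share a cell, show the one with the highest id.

t=1: a0@(4,0):S a1@(2,0):SW a2@(1,3):NW a3@(1,0):S a4@(5,2):NW
t=2: a0@(5,0):S a1@(3,3):SW a2@(0,2):NW a3@(2,0):S a4@(4,1):NW
t=3: a0@(0,0):S a1@(4,2):SW a2@(5,1):NW a3@(3,0):S a4@(3,0):NW
t=4: a0@(1,0):S a1@(5,1):SW a2@(4,0):NW a3@(4,0):S a4@(2,3):NW
t=5: a0@(2,0):S a1@(0,0):SW a2@(3,3):NW a3@(5,0):S a4@(1,2):NW

5...
..7.
4...
...7
....
4...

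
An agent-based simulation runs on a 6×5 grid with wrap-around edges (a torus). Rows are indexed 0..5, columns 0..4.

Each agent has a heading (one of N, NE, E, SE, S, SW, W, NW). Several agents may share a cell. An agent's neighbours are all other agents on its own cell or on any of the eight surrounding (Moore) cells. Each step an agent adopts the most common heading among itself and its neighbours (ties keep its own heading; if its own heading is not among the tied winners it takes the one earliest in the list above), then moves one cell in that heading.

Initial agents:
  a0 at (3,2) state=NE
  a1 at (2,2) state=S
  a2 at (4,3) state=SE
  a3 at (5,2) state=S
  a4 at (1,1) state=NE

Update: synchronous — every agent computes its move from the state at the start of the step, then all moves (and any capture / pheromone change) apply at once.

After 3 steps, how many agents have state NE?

5

t=1: a0@(2,3):NE a1@(1,3):NE a2@(5,4):SE a3@(0,2):S a4@(0,2):NE
t=2: a0@(1,4):NE a1@(0,4):NE a2@(0,0):SE a3@(5,3):NE a4@(5,3):NE
t=3: a0@(0,0):NE a1@(5,0):NE a2@(5,1):NE a3@(4,4):NE a4@(4,4):NE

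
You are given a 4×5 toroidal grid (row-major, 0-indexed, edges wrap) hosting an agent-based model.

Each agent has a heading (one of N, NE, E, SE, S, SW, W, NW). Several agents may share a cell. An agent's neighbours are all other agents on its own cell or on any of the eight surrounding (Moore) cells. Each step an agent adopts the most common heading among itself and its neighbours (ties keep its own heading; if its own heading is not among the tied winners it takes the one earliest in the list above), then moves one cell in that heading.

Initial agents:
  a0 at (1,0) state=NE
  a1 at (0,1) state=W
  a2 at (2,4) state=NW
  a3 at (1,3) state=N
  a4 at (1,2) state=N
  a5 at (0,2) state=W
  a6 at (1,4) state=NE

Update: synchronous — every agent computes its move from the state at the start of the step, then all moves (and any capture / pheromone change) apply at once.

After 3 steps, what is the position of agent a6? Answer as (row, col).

(2, 2)

t=1: a0@(0,1):NE a1@(0,0):W a2@(1,0):NE a3@(0,3):N a4@(0,2):N a5@(0,1):W a6@(0,0):NE
t=2: a0@(3,2):NE a1@(3,1):NE a2@(0,1):NE a3@(3,3):N a4@(3,2):N a5@(3,2):NE a6@(3,1):NE
t=3: a0@(2,3):NE a1@(2,2):NE a2@(3,2):NE a3@(2,3):N a4@(2,3):NE a5@(2,3):NE a6@(2,2):NE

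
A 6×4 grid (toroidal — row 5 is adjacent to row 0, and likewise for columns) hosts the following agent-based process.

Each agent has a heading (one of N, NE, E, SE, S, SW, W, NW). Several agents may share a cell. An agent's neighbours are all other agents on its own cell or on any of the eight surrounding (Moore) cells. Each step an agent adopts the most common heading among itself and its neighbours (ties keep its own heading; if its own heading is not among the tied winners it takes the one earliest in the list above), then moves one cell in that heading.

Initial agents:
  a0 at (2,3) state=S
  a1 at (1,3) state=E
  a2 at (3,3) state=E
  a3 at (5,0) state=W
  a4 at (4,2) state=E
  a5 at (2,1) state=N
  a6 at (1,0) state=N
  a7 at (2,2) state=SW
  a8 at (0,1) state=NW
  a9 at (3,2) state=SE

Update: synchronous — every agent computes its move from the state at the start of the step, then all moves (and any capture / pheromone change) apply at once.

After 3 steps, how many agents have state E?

7

t=1: a0@(2,0):E a1@(1,0):E a2@(3,0):E a3@(5,3):W a4@(4,3):E a5@(1,1):N a6@(0,0):N a7@(2,3):E a8@(5,0):NW a9@(3,3):E
t=2: a0@(2,1):E a1@(1,1):E a2@(3,1):E a3@(5,2):W a4@(4,0):E a5@(0,1):N a6@(5,0):N a7@(2,0):E a8@(4,3):NW a9@(3,0):E
t=3: a0@(2,2):E a1@(1,2):E a2@(3,2):E a3@(5,1):W a4@(4,1):E a5@(5,1):N a6@(4,0):N a7@(2,1):E a8@(4,0):E a9@(3,1):E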